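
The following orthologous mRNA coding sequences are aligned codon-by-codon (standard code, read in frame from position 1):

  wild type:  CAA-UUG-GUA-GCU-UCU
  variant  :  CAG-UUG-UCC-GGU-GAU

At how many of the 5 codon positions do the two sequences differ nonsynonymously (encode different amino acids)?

3

Codon 1: CAA Gln / CAG Gln — synonymous.
Codon 2: UUG Leu / UUG Leu — identical.
Codon 3: GUA Val / UCC Ser — nonsynonymous.
Codon 4: GCU Ala / GGU Gly — nonsynonymous.
Codon 5: UCU Ser / GAU Asp — nonsynonymous.
Nonsynonymous differences: 3.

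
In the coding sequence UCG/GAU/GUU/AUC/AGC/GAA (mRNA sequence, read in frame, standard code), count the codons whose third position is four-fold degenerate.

2

Codon 1 UCG (Ser): third position 4-fold.
Codon 2 GAU (Asp): third position 2-fold.
Codon 3 GUU (Val): third position 4-fold.
Codon 4 AUC (Ile): third position 3-fold.
Codon 5 AGC (Ser): third position 2-fold.
Codon 6 GAA (Glu): third position 2-fold.
Four-fold degenerate third positions: 2.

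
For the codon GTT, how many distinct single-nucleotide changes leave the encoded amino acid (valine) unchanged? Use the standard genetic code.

3

Position 1: none → 0 synonymous.
Position 2: none → 0 synonymous.
Position 3: GTC, GTA, GTG → 3 synonymous.
Total: 0 + 0 + 3 = 3.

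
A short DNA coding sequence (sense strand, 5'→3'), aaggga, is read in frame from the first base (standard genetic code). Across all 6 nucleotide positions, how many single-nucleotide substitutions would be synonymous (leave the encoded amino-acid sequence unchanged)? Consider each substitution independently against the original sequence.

Codon 1 (AAG, Lys): 1 synonymous substitution.
Codon 2 (GGA, Gly): 3 synonymous substitutions.
Total: 1 + 3 = 4.

4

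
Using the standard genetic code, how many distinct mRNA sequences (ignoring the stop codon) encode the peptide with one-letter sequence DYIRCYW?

Asp: 2 codons.
Tyr: 2 codons.
Ile: 3 codons.
Arg: 6 codons.
Cys: 2 codons.
Tyr: 2 codons.
Trp: 1 codon.
2 × 2 × 3 × 6 × 2 × 2 × 1 = 288.

288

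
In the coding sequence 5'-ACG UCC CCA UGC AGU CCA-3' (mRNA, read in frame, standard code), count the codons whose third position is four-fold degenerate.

Codon 1 ACG (Thr): third position 4-fold.
Codon 2 UCC (Ser): third position 4-fold.
Codon 3 CCA (Pro): third position 4-fold.
Codon 4 UGC (Cys): third position 2-fold.
Codon 5 AGU (Ser): third position 2-fold.
Codon 6 CCA (Pro): third position 4-fold.
Four-fold degenerate third positions: 4.

4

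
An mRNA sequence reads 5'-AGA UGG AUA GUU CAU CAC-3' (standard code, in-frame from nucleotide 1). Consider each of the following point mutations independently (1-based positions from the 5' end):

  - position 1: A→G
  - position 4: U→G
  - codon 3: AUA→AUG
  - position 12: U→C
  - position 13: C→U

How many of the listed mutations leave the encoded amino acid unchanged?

1

Codon 1: AGA (Arg) → GGA (Gly) — missense.
Codon 2: UGG (Trp) → GGG (Gly) — missense.
Codon 3: AUA (Ile) → AUG (Met) — missense.
Codon 4: GUU (Val) → GUC (Val) — synonymous.
Codon 5: CAU (His) → UAU (Tyr) — missense.
Synonymous: 1 of 5.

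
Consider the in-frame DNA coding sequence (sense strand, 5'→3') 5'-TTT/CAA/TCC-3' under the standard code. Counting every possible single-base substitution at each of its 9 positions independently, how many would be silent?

5

Codon 1 (TTT, Phe): 1 synonymous substitution.
Codon 2 (CAA, Gln): 1 synonymous substitution.
Codon 3 (TCC, Ser): 3 synonymous substitutions.
Total: 1 + 1 + 3 = 5.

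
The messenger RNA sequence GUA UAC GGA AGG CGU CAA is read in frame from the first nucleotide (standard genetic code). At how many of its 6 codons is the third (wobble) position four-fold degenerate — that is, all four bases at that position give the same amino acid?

Codon 1 GUA (Val): third position 4-fold.
Codon 2 UAC (Tyr): third position 2-fold.
Codon 3 GGA (Gly): third position 4-fold.
Codon 4 AGG (Arg): third position 2-fold.
Codon 5 CGU (Arg): third position 4-fold.
Codon 6 CAA (Gln): third position 2-fold.
Four-fold degenerate third positions: 3.

3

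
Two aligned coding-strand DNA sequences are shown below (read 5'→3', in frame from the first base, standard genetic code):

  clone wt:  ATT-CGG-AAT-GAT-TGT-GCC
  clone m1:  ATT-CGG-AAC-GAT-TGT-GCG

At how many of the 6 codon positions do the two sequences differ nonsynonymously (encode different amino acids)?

Codon 1: ATT Ile / ATT Ile — identical.
Codon 2: CGG Arg / CGG Arg — identical.
Codon 3: AAT Asn / AAC Asn — synonymous.
Codon 4: GAT Asp / GAT Asp — identical.
Codon 5: TGT Cys / TGT Cys — identical.
Codon 6: GCC Ala / GCG Ala — synonymous.
Nonsynonymous differences: 0.

0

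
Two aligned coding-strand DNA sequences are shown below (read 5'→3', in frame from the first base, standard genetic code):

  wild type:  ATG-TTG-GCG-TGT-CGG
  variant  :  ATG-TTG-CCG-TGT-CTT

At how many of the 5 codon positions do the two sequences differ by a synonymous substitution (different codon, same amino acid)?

0

Codon 1: ATG Met / ATG Met — identical.
Codon 2: TTG Leu / TTG Leu — identical.
Codon 3: GCG Ala / CCG Pro — nonsynonymous.
Codon 4: TGT Cys / TGT Cys — identical.
Codon 5: CGG Arg / CTT Leu — nonsynonymous.
Synonymous differences: 0.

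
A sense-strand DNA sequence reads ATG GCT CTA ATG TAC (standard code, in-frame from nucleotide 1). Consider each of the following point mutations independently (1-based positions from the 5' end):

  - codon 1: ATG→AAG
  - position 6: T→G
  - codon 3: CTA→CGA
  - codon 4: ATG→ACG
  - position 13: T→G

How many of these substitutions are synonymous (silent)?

Codon 1: ATG (Met) → AAG (Lys) — missense.
Codon 2: GCT (Ala) → GCG (Ala) — synonymous.
Codon 3: CTA (Leu) → CGA (Arg) — missense.
Codon 4: ATG (Met) → ACG (Thr) — missense.
Codon 5: TAC (Tyr) → GAC (Asp) — missense.
Synonymous: 1 of 5.

1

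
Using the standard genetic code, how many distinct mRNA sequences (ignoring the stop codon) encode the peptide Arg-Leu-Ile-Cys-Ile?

648

Arg: 6 codons.
Leu: 6 codons.
Ile: 3 codons.
Cys: 2 codons.
Ile: 3 codons.
6 × 6 × 3 × 2 × 3 = 648.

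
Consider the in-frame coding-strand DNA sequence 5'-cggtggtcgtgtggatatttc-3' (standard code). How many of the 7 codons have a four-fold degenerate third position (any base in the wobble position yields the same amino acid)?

Codon 1 CGG (Arg): third position 4-fold.
Codon 2 TGG (Trp): third position 1-fold.
Codon 3 TCG (Ser): third position 4-fold.
Codon 4 TGT (Cys): third position 2-fold.
Codon 5 GGA (Gly): third position 4-fold.
Codon 6 TAT (Tyr): third position 2-fold.
Codon 7 TTC (Phe): third position 2-fold.
Four-fold degenerate third positions: 3.

3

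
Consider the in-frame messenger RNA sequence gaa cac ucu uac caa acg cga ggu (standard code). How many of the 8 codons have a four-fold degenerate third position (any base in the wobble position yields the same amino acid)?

4

Codon 1 GAA (Glu): third position 2-fold.
Codon 2 CAC (His): third position 2-fold.
Codon 3 UCU (Ser): third position 4-fold.
Codon 4 UAC (Tyr): third position 2-fold.
Codon 5 CAA (Gln): third position 2-fold.
Codon 6 ACG (Thr): third position 4-fold.
Codon 7 CGA (Arg): third position 4-fold.
Codon 8 GGU (Gly): third position 4-fold.
Four-fold degenerate third positions: 4.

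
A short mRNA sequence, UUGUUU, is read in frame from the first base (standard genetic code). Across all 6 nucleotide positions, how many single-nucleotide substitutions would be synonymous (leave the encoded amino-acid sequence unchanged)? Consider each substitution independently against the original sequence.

3

Codon 1 (UUG, Leu): 2 synonymous substitutions.
Codon 2 (UUU, Phe): 1 synonymous substitution.
Total: 2 + 1 = 3.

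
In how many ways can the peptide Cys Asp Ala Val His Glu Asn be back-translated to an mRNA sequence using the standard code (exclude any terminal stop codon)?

Cys: 2 codons.
Asp: 2 codons.
Ala: 4 codons.
Val: 4 codons.
His: 2 codons.
Glu: 2 codons.
Asn: 2 codons.
2 × 2 × 4 × 4 × 2 × 2 × 2 = 512.

512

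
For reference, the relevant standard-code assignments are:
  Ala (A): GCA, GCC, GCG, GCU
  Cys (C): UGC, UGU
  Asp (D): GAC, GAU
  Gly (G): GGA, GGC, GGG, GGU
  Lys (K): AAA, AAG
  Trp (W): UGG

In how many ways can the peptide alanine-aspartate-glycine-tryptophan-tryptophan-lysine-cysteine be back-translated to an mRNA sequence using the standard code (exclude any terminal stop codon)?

128

Ala: 4 codons.
Asp: 2 codons.
Gly: 4 codons.
Trp: 1 codon.
Trp: 1 codon.
Lys: 2 codons.
Cys: 2 codons.
4 × 2 × 4 × 1 × 1 × 2 × 2 = 128.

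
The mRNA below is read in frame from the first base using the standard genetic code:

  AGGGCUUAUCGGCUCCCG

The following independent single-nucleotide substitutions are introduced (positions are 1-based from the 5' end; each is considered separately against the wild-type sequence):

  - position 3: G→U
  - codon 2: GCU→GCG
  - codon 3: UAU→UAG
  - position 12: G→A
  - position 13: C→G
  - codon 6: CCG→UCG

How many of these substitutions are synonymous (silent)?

Codon 1: AGG (Arg) → AGU (Ser) — missense.
Codon 2: GCU (Ala) → GCG (Ala) — synonymous.
Codon 3: UAU (Tyr) → UAG (Stop) — nonsense.
Codon 4: CGG (Arg) → CGA (Arg) — synonymous.
Codon 5: CUC (Leu) → GUC (Val) — missense.
Codon 6: CCG (Pro) → UCG (Ser) — missense.
Synonymous: 2 of 6.

2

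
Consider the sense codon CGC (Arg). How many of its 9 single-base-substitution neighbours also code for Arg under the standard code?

3

Position 1: none → 0 synonymous.
Position 2: none → 0 synonymous.
Position 3: CGU, CGA, CGG → 3 synonymous.
Total: 0 + 0 + 3 = 3.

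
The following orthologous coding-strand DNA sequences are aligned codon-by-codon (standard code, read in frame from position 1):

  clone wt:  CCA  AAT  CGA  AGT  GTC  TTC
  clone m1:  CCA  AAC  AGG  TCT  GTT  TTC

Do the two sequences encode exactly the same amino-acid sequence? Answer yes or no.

Codon 1: CCA Pro / CCA Pro — identical.
Codon 2: AAT Asn / AAC Asn — synonymous.
Codon 3: CGA Arg / AGG Arg — synonymous.
Codon 4: AGT Ser / TCT Ser — synonymous.
Codon 5: GTC Val / GTT Val — synonymous.
Codon 6: TTC Phe / TTC Phe — identical.
Nonsynonymous differences: 0 → same protein.

yes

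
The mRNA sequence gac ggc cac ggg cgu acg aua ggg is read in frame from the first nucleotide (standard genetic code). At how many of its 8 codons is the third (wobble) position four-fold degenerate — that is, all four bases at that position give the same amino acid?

Codon 1 GAC (Asp): third position 2-fold.
Codon 2 GGC (Gly): third position 4-fold.
Codon 3 CAC (His): third position 2-fold.
Codon 4 GGG (Gly): third position 4-fold.
Codon 5 CGU (Arg): third position 4-fold.
Codon 6 ACG (Thr): third position 4-fold.
Codon 7 AUA (Ile): third position 3-fold.
Codon 8 GGG (Gly): third position 4-fold.
Four-fold degenerate third positions: 5.

5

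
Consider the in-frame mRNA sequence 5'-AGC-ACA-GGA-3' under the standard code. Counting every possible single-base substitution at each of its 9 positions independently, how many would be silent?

Codon 1 (AGC, Ser): 1 synonymous substitution.
Codon 2 (ACA, Thr): 3 synonymous substitutions.
Codon 3 (GGA, Gly): 3 synonymous substitutions.
Total: 1 + 3 + 3 = 7.

7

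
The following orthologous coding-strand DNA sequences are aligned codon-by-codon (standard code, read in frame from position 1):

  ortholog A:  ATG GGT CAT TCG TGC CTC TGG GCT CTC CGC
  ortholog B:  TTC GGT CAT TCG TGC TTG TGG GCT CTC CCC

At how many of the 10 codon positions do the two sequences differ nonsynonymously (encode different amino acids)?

Codon 1: ATG Met / TTC Phe — nonsynonymous.
Codon 2: GGT Gly / GGT Gly — identical.
Codon 3: CAT His / CAT His — identical.
Codon 4: TCG Ser / TCG Ser — identical.
Codon 5: TGC Cys / TGC Cys — identical.
Codon 6: CTC Leu / TTG Leu — synonymous.
Codon 7: TGG Trp / TGG Trp — identical.
Codon 8: GCT Ala / GCT Ala — identical.
Codon 9: CTC Leu / CTC Leu — identical.
Codon 10: CGC Arg / CCC Pro — nonsynonymous.
Nonsynonymous differences: 2.

2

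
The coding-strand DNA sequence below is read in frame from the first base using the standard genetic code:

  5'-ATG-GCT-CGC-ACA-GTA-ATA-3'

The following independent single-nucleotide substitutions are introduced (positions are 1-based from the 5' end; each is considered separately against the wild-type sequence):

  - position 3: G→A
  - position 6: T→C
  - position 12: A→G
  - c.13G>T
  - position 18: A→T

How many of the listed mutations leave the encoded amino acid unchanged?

Codon 1: ATG (Met) → ATA (Ile) — missense.
Codon 2: GCT (Ala) → GCC (Ala) — synonymous.
Codon 4: ACA (Thr) → ACG (Thr) — synonymous.
Codon 5: GTA (Val) → TTA (Leu) — missense.
Codon 6: ATA (Ile) → ATT (Ile) — synonymous.
Synonymous: 3 of 5.

3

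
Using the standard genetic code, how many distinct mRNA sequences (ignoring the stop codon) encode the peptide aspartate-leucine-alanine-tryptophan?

48

Asp: 2 codons.
Leu: 6 codons.
Ala: 4 codons.
Trp: 1 codon.
2 × 6 × 4 × 1 = 48.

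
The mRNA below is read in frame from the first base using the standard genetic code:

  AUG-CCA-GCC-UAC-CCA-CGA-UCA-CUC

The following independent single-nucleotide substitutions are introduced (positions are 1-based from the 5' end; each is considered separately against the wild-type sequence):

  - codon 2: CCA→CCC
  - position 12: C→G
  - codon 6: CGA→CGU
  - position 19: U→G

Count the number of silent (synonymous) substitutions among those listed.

Codon 2: CCA (Pro) → CCC (Pro) — synonymous.
Codon 4: UAC (Tyr) → UAG (Stop) — nonsense.
Codon 6: CGA (Arg) → CGU (Arg) — synonymous.
Codon 7: UCA (Ser) → GCA (Ala) — missense.
Synonymous: 2 of 4.

2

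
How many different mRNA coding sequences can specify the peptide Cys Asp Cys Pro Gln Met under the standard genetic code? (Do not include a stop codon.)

64

Cys: 2 codons.
Asp: 2 codons.
Cys: 2 codons.
Pro: 4 codons.
Gln: 2 codons.
Met: 1 codon.
2 × 2 × 2 × 4 × 2 × 1 = 64.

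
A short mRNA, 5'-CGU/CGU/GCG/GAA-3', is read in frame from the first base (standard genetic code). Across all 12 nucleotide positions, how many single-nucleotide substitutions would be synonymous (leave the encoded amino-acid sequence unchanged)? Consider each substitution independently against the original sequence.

Codon 1 (CGU, Arg): 3 synonymous substitutions.
Codon 2 (CGU, Arg): 3 synonymous substitutions.
Codon 3 (GCG, Ala): 3 synonymous substitutions.
Codon 4 (GAA, Glu): 1 synonymous substitution.
Total: 3 + 3 + 3 + 1 = 10.

10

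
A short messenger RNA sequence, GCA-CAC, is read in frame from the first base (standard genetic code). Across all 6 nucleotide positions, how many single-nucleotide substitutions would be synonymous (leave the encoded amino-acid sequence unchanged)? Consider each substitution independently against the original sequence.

Codon 1 (GCA, Ala): 3 synonymous substitutions.
Codon 2 (CAC, His): 1 synonymous substitution.
Total: 3 + 1 = 4.

4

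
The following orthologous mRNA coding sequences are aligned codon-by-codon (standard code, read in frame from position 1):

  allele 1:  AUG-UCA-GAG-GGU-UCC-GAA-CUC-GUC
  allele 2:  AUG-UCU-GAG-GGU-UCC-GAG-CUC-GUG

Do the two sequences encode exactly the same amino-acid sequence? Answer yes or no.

Codon 1: AUG Met / AUG Met — identical.
Codon 2: UCA Ser / UCU Ser — synonymous.
Codon 3: GAG Glu / GAG Glu — identical.
Codon 4: GGU Gly / GGU Gly — identical.
Codon 5: UCC Ser / UCC Ser — identical.
Codon 6: GAA Glu / GAG Glu — synonymous.
Codon 7: CUC Leu / CUC Leu — identical.
Codon 8: GUC Val / GUG Val — synonymous.
Nonsynonymous differences: 0 → same protein.

yes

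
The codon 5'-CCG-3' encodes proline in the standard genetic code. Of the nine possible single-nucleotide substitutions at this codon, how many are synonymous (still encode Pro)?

Position 1: none → 0 synonymous.
Position 2: none → 0 synonymous.
Position 3: CCU, CCC, CCA → 3 synonymous.
Total: 0 + 0 + 3 = 3.

3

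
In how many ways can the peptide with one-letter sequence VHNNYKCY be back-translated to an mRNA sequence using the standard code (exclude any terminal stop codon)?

512

Val: 4 codons.
His: 2 codons.
Asn: 2 codons.
Asn: 2 codons.
Tyr: 2 codons.
Lys: 2 codons.
Cys: 2 codons.
Tyr: 2 codons.
4 × 2 × 2 × 2 × 2 × 2 × 2 × 2 = 512.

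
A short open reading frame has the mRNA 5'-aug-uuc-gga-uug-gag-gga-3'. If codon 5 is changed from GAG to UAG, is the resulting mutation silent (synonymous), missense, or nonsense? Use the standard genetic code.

Position 13 falls in codon 5: GAG → Glu.
After the substitution the codon is UAG → Stop.
The new codon is a stop codon, so this is a nonsense mutation.

nonsense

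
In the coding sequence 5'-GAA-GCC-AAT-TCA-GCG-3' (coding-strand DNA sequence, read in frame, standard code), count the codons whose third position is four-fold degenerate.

Codon 1 GAA (Glu): third position 2-fold.
Codon 2 GCC (Ala): third position 4-fold.
Codon 3 AAT (Asn): third position 2-fold.
Codon 4 TCA (Ser): third position 4-fold.
Codon 5 GCG (Ala): third position 4-fold.
Four-fold degenerate third positions: 3.

3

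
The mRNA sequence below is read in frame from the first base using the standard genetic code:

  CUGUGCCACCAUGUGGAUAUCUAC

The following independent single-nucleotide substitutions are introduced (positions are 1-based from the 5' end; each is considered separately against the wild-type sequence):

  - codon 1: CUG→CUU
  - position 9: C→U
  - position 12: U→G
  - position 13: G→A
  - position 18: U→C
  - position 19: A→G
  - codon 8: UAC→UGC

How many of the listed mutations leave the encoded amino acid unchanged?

3

Codon 1: CUG (Leu) → CUU (Leu) — synonymous.
Codon 3: CAC (His) → CAU (His) — synonymous.
Codon 4: CAU (His) → CAG (Gln) — missense.
Codon 5: GUG (Val) → AUG (Met) — missense.
Codon 6: GAU (Asp) → GAC (Asp) — synonymous.
Codon 7: AUC (Ile) → GUC (Val) — missense.
Codon 8: UAC (Tyr) → UGC (Cys) — missense.
Synonymous: 3 of 7.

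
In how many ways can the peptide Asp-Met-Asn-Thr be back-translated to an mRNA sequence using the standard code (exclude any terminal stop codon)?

16

Asp: 2 codons.
Met: 1 codon.
Asn: 2 codons.
Thr: 4 codons.
2 × 1 × 2 × 4 = 16.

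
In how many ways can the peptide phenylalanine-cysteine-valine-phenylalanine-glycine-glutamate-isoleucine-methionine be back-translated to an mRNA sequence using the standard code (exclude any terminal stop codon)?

Phe: 2 codons.
Cys: 2 codons.
Val: 4 codons.
Phe: 2 codons.
Gly: 4 codons.
Glu: 2 codons.
Ile: 3 codons.
Met: 1 codon.
2 × 2 × 4 × 2 × 4 × 2 × 3 × 1 = 768.

768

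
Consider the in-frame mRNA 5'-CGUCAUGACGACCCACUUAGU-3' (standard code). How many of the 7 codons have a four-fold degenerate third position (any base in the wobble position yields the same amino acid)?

3

Codon 1 CGU (Arg): third position 4-fold.
Codon 2 CAU (His): third position 2-fold.
Codon 3 GAC (Asp): third position 2-fold.
Codon 4 GAC (Asp): third position 2-fold.
Codon 5 CCA (Pro): third position 4-fold.
Codon 6 CUU (Leu): third position 4-fold.
Codon 7 AGU (Ser): third position 2-fold.
Four-fold degenerate third positions: 3.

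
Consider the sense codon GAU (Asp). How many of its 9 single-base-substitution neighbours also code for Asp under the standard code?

Position 1: none → 0 synonymous.
Position 2: none → 0 synonymous.
Position 3: GAC → 1 synonymous.
Total: 0 + 0 + 1 = 1.

1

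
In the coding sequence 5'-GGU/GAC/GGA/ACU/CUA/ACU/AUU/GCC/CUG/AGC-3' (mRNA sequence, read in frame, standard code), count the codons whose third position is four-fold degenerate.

Codon 1 GGU (Gly): third position 4-fold.
Codon 2 GAC (Asp): third position 2-fold.
Codon 3 GGA (Gly): third position 4-fold.
Codon 4 ACU (Thr): third position 4-fold.
Codon 5 CUA (Leu): third position 4-fold.
Codon 6 ACU (Thr): third position 4-fold.
Codon 7 AUU (Ile): third position 3-fold.
Codon 8 GCC (Ala): third position 4-fold.
Codon 9 CUG (Leu): third position 4-fold.
Codon 10 AGC (Ser): third position 2-fold.
Four-fold degenerate third positions: 7.

7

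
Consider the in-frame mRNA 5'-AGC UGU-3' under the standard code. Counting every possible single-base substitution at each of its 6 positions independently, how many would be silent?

2

Codon 1 (AGC, Ser): 1 synonymous substitution.
Codon 2 (UGU, Cys): 1 synonymous substitution.
Total: 1 + 1 = 2.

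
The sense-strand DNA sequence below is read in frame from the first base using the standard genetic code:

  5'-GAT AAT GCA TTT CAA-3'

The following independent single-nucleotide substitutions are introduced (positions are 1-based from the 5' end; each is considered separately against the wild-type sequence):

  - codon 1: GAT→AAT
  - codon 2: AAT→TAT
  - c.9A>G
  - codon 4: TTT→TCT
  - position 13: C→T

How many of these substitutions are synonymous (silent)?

Codon 1: GAT (Asp) → AAT (Asn) — missense.
Codon 2: AAT (Asn) → TAT (Tyr) — missense.
Codon 3: GCA (Ala) → GCG (Ala) — synonymous.
Codon 4: TTT (Phe) → TCT (Ser) — missense.
Codon 5: CAA (Gln) → TAA (Stop) — nonsense.
Synonymous: 1 of 5.

1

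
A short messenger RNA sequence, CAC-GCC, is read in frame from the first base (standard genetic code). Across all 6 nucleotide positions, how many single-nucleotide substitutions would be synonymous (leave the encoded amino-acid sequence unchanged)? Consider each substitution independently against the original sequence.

Codon 1 (CAC, His): 1 synonymous substitution.
Codon 2 (GCC, Ala): 3 synonymous substitutions.
Total: 1 + 3 = 4.

4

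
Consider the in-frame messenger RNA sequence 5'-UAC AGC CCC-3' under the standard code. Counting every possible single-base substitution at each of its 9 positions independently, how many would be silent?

Codon 1 (UAC, Tyr): 1 synonymous substitution.
Codon 2 (AGC, Ser): 1 synonymous substitution.
Codon 3 (CCC, Pro): 3 synonymous substitutions.
Total: 1 + 1 + 3 = 5.

5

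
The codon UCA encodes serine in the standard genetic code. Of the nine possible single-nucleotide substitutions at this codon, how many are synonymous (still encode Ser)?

Position 1: none → 0 synonymous.
Position 2: none → 0 synonymous.
Position 3: UCU, UCC, UCG → 3 synonymous.
Total: 0 + 0 + 3 = 3.

3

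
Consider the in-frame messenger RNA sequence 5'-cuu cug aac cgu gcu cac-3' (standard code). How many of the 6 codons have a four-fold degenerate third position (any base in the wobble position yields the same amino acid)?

Codon 1 CUU (Leu): third position 4-fold.
Codon 2 CUG (Leu): third position 4-fold.
Codon 3 AAC (Asn): third position 2-fold.
Codon 4 CGU (Arg): third position 4-fold.
Codon 5 GCU (Ala): third position 4-fold.
Codon 6 CAC (His): third position 2-fold.
Four-fold degenerate third positions: 4.

4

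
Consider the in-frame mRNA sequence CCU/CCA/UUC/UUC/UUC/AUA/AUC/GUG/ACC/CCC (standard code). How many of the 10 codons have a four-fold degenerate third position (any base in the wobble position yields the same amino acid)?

5

Codon 1 CCU (Pro): third position 4-fold.
Codon 2 CCA (Pro): third position 4-fold.
Codon 3 UUC (Phe): third position 2-fold.
Codon 4 UUC (Phe): third position 2-fold.
Codon 5 UUC (Phe): third position 2-fold.
Codon 6 AUA (Ile): third position 3-fold.
Codon 7 AUC (Ile): third position 3-fold.
Codon 8 GUG (Val): third position 4-fold.
Codon 9 ACC (Thr): third position 4-fold.
Codon 10 CCC (Pro): third position 4-fold.
Four-fold degenerate third positions: 5.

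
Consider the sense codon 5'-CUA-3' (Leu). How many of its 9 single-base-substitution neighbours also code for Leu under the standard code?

Position 1: UUA → 1 synonymous.
Position 2: none → 0 synonymous.
Position 3: CUU, CUC, CUG → 3 synonymous.
Total: 1 + 0 + 3 = 4.

4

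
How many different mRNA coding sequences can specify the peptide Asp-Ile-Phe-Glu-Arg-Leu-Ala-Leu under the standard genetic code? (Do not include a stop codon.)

20736

Asp: 2 codons.
Ile: 3 codons.
Phe: 2 codons.
Glu: 2 codons.
Arg: 6 codons.
Leu: 6 codons.
Ala: 4 codons.
Leu: 6 codons.
2 × 3 × 2 × 2 × 6 × 6 × 4 × 6 = 20736.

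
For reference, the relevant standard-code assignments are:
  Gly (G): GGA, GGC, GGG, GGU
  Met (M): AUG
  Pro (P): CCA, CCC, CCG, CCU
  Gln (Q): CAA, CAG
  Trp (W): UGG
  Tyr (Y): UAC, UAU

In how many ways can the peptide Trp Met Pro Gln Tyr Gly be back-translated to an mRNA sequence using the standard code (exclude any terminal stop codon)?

64

Trp: 1 codon.
Met: 1 codon.
Pro: 4 codons.
Gln: 2 codons.
Tyr: 2 codons.
Gly: 4 codons.
1 × 1 × 4 × 2 × 2 × 4 = 64.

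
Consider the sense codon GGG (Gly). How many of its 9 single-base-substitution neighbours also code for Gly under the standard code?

Position 1: none → 0 synonymous.
Position 2: none → 0 synonymous.
Position 3: GGT, GGC, GGA → 3 synonymous.
Total: 0 + 0 + 3 = 3.

3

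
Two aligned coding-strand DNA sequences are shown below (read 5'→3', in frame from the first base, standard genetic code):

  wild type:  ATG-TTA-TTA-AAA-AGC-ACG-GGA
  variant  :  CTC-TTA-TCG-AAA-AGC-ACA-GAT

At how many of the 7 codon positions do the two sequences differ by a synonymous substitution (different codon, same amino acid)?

1

Codon 1: ATG Met / CTC Leu — nonsynonymous.
Codon 2: TTA Leu / TTA Leu — identical.
Codon 3: TTA Leu / TCG Ser — nonsynonymous.
Codon 4: AAA Lys / AAA Lys — identical.
Codon 5: AGC Ser / AGC Ser — identical.
Codon 6: ACG Thr / ACA Thr — synonymous.
Codon 7: GGA Gly / GAT Asp — nonsynonymous.
Synonymous differences: 1.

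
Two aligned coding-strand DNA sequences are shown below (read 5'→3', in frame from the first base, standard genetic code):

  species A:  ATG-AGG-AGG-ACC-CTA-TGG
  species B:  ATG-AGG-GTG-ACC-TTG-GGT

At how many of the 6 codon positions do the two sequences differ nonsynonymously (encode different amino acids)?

2

Codon 1: ATG Met / ATG Met — identical.
Codon 2: AGG Arg / AGG Arg — identical.
Codon 3: AGG Arg / GTG Val — nonsynonymous.
Codon 4: ACC Thr / ACC Thr — identical.
Codon 5: CTA Leu / TTG Leu — synonymous.
Codon 6: TGG Trp / GGT Gly — nonsynonymous.
Nonsynonymous differences: 2.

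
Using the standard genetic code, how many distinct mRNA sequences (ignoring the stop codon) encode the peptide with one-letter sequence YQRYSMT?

Tyr: 2 codons.
Gln: 2 codons.
Arg: 6 codons.
Tyr: 2 codons.
Ser: 6 codons.
Met: 1 codon.
Thr: 4 codons.
2 × 2 × 6 × 2 × 6 × 1 × 4 = 1152.

1152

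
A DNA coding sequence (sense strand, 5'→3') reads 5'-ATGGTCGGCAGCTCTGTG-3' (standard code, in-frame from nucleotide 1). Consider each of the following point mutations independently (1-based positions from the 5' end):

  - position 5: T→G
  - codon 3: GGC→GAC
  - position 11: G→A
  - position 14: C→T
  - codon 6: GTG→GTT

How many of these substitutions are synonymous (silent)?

Codon 2: GTC (Val) → GGC (Gly) — missense.
Codon 3: GGC (Gly) → GAC (Asp) — missense.
Codon 4: AGC (Ser) → AAC (Asn) — missense.
Codon 5: TCT (Ser) → TTT (Phe) — missense.
Codon 6: GTG (Val) → GTT (Val) — synonymous.
Synonymous: 1 of 5.

1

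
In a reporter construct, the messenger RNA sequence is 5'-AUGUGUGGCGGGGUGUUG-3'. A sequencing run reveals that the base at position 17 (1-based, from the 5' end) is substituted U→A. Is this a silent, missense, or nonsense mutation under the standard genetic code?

nonsense

Position 17 falls in codon 6: UUG → Leu.
After the substitution the codon is UAG → Stop.
The new codon is a stop codon, so this is a nonsense mutation.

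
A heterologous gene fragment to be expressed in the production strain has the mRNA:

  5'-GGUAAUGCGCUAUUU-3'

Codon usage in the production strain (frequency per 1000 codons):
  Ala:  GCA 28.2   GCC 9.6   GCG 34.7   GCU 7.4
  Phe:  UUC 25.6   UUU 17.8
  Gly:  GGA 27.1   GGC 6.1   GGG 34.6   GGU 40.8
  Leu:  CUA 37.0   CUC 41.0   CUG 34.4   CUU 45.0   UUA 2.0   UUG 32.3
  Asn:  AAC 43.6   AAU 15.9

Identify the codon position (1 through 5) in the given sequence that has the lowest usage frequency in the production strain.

2

Codon 1 GGU (Gly): 40.8 per 1000.
Codon 2 AAU (Asn): 15.9 per 1000.
Codon 3 GCG (Ala): 34.7 per 1000.
Codon 4 CUA (Leu): 37.0 per 1000.
Codon 5 UUU (Phe): 17.8 per 1000.
Lowest frequency is 15.9 at codon 2.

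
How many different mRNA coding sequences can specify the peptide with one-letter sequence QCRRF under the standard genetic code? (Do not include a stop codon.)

288

Gln: 2 codons.
Cys: 2 codons.
Arg: 6 codons.
Arg: 6 codons.
Phe: 2 codons.
2 × 2 × 6 × 6 × 2 = 288.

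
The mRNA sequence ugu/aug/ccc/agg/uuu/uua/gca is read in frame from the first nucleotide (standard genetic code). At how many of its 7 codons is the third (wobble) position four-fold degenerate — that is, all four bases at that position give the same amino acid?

Codon 1 UGU (Cys): third position 2-fold.
Codon 2 AUG (Met): third position 1-fold.
Codon 3 CCC (Pro): third position 4-fold.
Codon 4 AGG (Arg): third position 2-fold.
Codon 5 UUU (Phe): third position 2-fold.
Codon 6 UUA (Leu): third position 2-fold.
Codon 7 GCA (Ala): third position 4-fold.
Four-fold degenerate third positions: 2.

2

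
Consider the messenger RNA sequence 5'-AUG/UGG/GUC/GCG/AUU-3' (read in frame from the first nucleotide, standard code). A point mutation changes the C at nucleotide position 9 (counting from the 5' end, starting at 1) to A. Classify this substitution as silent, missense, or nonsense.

Position 9 falls in codon 3: GUC → Val.
After the substitution the codon is GUA → Val.
Both encode Val, so the change is synonymous.

silent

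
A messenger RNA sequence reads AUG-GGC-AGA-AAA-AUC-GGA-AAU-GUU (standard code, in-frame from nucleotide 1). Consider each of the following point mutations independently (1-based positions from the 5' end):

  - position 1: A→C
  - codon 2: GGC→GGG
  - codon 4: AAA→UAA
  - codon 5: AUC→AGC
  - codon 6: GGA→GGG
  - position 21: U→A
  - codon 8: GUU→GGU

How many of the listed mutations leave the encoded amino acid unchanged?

2

Codon 1: AUG (Met) → CUG (Leu) — missense.
Codon 2: GGC (Gly) → GGG (Gly) — synonymous.
Codon 4: AAA (Lys) → UAA (Stop) — nonsense.
Codon 5: AUC (Ile) → AGC (Ser) — missense.
Codon 6: GGA (Gly) → GGG (Gly) — synonymous.
Codon 7: AAU (Asn) → AAA (Lys) — missense.
Codon 8: GUU (Val) → GGU (Gly) — missense.
Synonymous: 2 of 7.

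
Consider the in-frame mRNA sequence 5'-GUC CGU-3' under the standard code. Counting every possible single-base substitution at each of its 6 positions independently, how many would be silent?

Codon 1 (GUC, Val): 3 synonymous substitutions.
Codon 2 (CGU, Arg): 3 synonymous substitutions.
Total: 3 + 3 = 6.

6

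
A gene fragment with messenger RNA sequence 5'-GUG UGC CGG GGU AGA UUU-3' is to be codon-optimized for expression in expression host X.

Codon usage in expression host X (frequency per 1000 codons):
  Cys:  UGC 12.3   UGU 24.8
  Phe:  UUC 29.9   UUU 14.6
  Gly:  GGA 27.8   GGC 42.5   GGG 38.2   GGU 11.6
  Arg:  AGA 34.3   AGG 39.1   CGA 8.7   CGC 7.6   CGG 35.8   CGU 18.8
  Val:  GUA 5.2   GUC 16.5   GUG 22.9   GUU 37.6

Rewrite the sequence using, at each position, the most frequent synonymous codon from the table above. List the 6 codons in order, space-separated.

Codon 1 (Val): best is GUU at 37.6.
Codon 2 (Cys): best is UGU at 24.8.
Codon 3 (Arg): best is AGG at 39.1.
Codon 4 (Gly): best is GGC at 42.5.
Codon 5 (Arg): best is AGG at 39.1.
Codon 6 (Phe): best is UUC at 29.9.

GUU UGU AGG GGC AGG UUC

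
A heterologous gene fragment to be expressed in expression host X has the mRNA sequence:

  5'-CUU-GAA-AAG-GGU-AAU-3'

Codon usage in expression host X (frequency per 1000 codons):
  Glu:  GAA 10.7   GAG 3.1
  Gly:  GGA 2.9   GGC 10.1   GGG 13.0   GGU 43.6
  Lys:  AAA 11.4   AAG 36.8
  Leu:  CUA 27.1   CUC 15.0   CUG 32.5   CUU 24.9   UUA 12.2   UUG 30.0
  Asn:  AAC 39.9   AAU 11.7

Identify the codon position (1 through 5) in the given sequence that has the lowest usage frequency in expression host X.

Codon 1 CUU (Leu): 24.9 per 1000.
Codon 2 GAA (Glu): 10.7 per 1000.
Codon 3 AAG (Lys): 36.8 per 1000.
Codon 4 GGU (Gly): 43.6 per 1000.
Codon 5 AAU (Asn): 11.7 per 1000.
Lowest frequency is 10.7 at codon 2.

2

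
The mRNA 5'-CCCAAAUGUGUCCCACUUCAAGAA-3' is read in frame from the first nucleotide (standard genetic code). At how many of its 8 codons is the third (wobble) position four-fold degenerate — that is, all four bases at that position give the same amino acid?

4

Codon 1 CCC (Pro): third position 4-fold.
Codon 2 AAA (Lys): third position 2-fold.
Codon 3 UGU (Cys): third position 2-fold.
Codon 4 GUC (Val): third position 4-fold.
Codon 5 CCA (Pro): third position 4-fold.
Codon 6 CUU (Leu): third position 4-fold.
Codon 7 CAA (Gln): third position 2-fold.
Codon 8 GAA (Glu): third position 2-fold.
Four-fold degenerate third positions: 4.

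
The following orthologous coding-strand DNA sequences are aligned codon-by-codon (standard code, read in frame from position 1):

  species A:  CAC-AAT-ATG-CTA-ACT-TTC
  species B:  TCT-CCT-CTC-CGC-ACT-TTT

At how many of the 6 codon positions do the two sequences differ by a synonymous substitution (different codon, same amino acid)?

Codon 1: CAC His / TCT Ser — nonsynonymous.
Codon 2: AAT Asn / CCT Pro — nonsynonymous.
Codon 3: ATG Met / CTC Leu — nonsynonymous.
Codon 4: CTA Leu / CGC Arg — nonsynonymous.
Codon 5: ACT Thr / ACT Thr — identical.
Codon 6: TTC Phe / TTT Phe — synonymous.
Synonymous differences: 1.

1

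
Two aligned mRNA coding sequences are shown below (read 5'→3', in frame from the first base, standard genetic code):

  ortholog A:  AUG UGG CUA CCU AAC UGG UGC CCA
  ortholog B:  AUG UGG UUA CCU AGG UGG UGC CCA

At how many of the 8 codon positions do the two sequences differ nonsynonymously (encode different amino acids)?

1

Codon 1: AUG Met / AUG Met — identical.
Codon 2: UGG Trp / UGG Trp — identical.
Codon 3: CUA Leu / UUA Leu — synonymous.
Codon 4: CCU Pro / CCU Pro — identical.
Codon 5: AAC Asn / AGG Arg — nonsynonymous.
Codon 6: UGG Trp / UGG Trp — identical.
Codon 7: UGC Cys / UGC Cys — identical.
Codon 8: CCA Pro / CCA Pro — identical.
Nonsynonymous differences: 1.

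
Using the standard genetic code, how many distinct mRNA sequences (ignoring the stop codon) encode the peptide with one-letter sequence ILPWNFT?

Ile: 3 codons.
Leu: 6 codons.
Pro: 4 codons.
Trp: 1 codon.
Asn: 2 codons.
Phe: 2 codons.
Thr: 4 codons.
3 × 6 × 4 × 1 × 2 × 2 × 4 = 1152.

1152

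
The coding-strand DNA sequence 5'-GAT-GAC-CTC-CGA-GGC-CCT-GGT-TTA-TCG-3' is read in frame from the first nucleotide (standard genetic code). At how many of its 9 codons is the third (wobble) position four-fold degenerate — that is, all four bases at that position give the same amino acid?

Codon 1 GAT (Asp): third position 2-fold.
Codon 2 GAC (Asp): third position 2-fold.
Codon 3 CTC (Leu): third position 4-fold.
Codon 4 CGA (Arg): third position 4-fold.
Codon 5 GGC (Gly): third position 4-fold.
Codon 6 CCT (Pro): third position 4-fold.
Codon 7 GGT (Gly): third position 4-fold.
Codon 8 TTA (Leu): third position 2-fold.
Codon 9 TCG (Ser): third position 4-fold.
Four-fold degenerate third positions: 6.

6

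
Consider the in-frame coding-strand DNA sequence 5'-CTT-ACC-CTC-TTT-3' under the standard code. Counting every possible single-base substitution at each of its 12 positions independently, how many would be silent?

10

Codon 1 (CTT, Leu): 3 synonymous substitutions.
Codon 2 (ACC, Thr): 3 synonymous substitutions.
Codon 3 (CTC, Leu): 3 synonymous substitutions.
Codon 4 (TTT, Phe): 1 synonymous substitution.
Total: 3 + 3 + 3 + 1 = 10.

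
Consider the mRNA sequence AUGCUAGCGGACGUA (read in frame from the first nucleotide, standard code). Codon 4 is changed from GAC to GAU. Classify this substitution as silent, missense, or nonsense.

silent

Position 12 falls in codon 4: GAC → Asp.
After the substitution the codon is GAU → Asp.
Both encode Asp, so the change is synonymous.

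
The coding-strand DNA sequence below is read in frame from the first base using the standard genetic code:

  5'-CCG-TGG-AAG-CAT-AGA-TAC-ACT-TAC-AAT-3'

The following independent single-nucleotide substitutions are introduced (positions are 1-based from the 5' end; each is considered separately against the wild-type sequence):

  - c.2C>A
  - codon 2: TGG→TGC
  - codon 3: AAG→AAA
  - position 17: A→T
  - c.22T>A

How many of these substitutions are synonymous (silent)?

Codon 1: CCG (Pro) → CAG (Gln) — missense.
Codon 2: TGG (Trp) → TGC (Cys) — missense.
Codon 3: AAG (Lys) → AAA (Lys) — synonymous.
Codon 6: TAC (Tyr) → TTC (Phe) — missense.
Codon 8: TAC (Tyr) → AAC (Asn) — missense.
Synonymous: 1 of 5.

1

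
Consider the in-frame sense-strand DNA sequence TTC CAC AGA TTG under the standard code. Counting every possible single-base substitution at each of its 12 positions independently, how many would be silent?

Codon 1 (TTC, Phe): 1 synonymous substitution.
Codon 2 (CAC, His): 1 synonymous substitution.
Codon 3 (AGA, Arg): 2 synonymous substitutions.
Codon 4 (TTG, Leu): 2 synonymous substitutions.
Total: 1 + 1 + 2 + 2 = 6.

6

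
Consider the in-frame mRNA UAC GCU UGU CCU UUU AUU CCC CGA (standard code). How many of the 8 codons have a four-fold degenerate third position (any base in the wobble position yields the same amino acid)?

Codon 1 UAC (Tyr): third position 2-fold.
Codon 2 GCU (Ala): third position 4-fold.
Codon 3 UGU (Cys): third position 2-fold.
Codon 4 CCU (Pro): third position 4-fold.
Codon 5 UUU (Phe): third position 2-fold.
Codon 6 AUU (Ile): third position 3-fold.
Codon 7 CCC (Pro): third position 4-fold.
Codon 8 CGA (Arg): third position 4-fold.
Four-fold degenerate third positions: 4.

4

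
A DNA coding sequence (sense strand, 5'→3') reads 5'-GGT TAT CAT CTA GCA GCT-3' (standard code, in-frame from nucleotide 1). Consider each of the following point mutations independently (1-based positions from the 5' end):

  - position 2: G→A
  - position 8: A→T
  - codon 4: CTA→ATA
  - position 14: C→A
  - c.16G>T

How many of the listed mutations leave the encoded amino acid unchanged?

Codon 1: GGT (Gly) → GAT (Asp) — missense.
Codon 3: CAT (His) → CTT (Leu) — missense.
Codon 4: CTA (Leu) → ATA (Ile) — missense.
Codon 5: GCA (Ala) → GAA (Glu) — missense.
Codon 6: GCT (Ala) → TCT (Ser) — missense.
Synonymous: 0 of 5.

0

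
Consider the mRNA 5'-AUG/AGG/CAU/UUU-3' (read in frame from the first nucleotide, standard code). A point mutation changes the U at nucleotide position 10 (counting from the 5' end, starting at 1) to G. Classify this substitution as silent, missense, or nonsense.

Position 10 falls in codon 4: UUU → Phe.
After the substitution the codon is GUU → Val.
Phe ≠ Val, so this is a missense mutation.

missense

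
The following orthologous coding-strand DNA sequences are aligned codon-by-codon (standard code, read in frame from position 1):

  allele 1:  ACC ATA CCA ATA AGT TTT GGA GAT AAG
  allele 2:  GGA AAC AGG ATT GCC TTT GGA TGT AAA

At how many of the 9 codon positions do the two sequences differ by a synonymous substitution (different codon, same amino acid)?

2

Codon 1: ACC Thr / GGA Gly — nonsynonymous.
Codon 2: ATA Ile / AAC Asn — nonsynonymous.
Codon 3: CCA Pro / AGG Arg — nonsynonymous.
Codon 4: ATA Ile / ATT Ile — synonymous.
Codon 5: AGT Ser / GCC Ala — nonsynonymous.
Codon 6: TTT Phe / TTT Phe — identical.
Codon 7: GGA Gly / GGA Gly — identical.
Codon 8: GAT Asp / TGT Cys — nonsynonymous.
Codon 9: AAG Lys / AAA Lys — synonymous.
Synonymous differences: 2.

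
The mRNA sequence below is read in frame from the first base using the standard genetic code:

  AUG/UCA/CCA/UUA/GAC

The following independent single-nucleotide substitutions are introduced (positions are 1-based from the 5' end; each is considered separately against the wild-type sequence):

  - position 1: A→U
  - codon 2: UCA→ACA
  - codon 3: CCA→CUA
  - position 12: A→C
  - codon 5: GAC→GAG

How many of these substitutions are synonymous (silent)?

Codon 1: AUG (Met) → UUG (Leu) — missense.
Codon 2: UCA (Ser) → ACA (Thr) — missense.
Codon 3: CCA (Pro) → CUA (Leu) — missense.
Codon 4: UUA (Leu) → UUC (Phe) — missense.
Codon 5: GAC (Asp) → GAG (Glu) — missense.
Synonymous: 0 of 5.

0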